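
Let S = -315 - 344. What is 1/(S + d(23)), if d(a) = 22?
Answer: -1/637 ≈ -0.0015699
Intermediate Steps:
S = -659
1/(S + d(23)) = 1/(-659 + 22) = 1/(-637) = -1/637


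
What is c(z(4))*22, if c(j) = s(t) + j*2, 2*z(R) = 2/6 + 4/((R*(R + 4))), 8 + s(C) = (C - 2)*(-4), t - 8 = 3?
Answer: -11495/12 ≈ -957.92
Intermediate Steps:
t = 11 (t = 8 + 3 = 11)
s(C) = -4*C (s(C) = -8 + (C - 2)*(-4) = -8 + (-2 + C)*(-4) = -8 + (8 - 4*C) = -4*C)
z(R) = ⅙ + 2/(R*(4 + R)) (z(R) = (2/6 + 4/((R*(R + 4))))/2 = (2*(⅙) + 4/((R*(4 + R))))/2 = (⅓ + 4*(1/(R*(4 + R))))/2 = (⅓ + 4/(R*(4 + R)))/2 = ⅙ + 2/(R*(4 + R)))
c(j) = -44 + 2*j (c(j) = -4*11 + j*2 = -44 + 2*j)
c(z(4))*22 = (-44 + 2*((⅙)*(12 + 4² + 4*4)/(4*(4 + 4))))*22 = (-44 + 2*((⅙)*(¼)*(12 + 16 + 16)/8))*22 = (-44 + 2*((⅙)*(¼)*(⅛)*44))*22 = (-44 + 2*(11/48))*22 = (-44 + 11/24)*22 = -1045/24*22 = -11495/12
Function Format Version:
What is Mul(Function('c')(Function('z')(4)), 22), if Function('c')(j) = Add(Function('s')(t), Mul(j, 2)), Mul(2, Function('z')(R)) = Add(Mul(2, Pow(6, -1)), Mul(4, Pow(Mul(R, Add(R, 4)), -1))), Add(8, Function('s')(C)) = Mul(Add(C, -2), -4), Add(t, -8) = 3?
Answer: Rational(-11495, 12) ≈ -957.92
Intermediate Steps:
t = 11 (t = Add(8, 3) = 11)
Function('s')(C) = Mul(-4, C) (Function('s')(C) = Add(-8, Mul(Add(C, -2), -4)) = Add(-8, Mul(Add(-2, C), -4)) = Add(-8, Add(8, Mul(-4, C))) = Mul(-4, C))
Function('z')(R) = Add(Rational(1, 6), Mul(2, Pow(R, -1), Pow(Add(4, R), -1))) (Function('z')(R) = Mul(Rational(1, 2), Add(Mul(2, Pow(6, -1)), Mul(4, Pow(Mul(R, Add(R, 4)), -1)))) = Mul(Rational(1, 2), Add(Mul(2, Rational(1, 6)), Mul(4, Pow(Mul(R, Add(4, R)), -1)))) = Mul(Rational(1, 2), Add(Rational(1, 3), Mul(4, Mul(Pow(R, -1), Pow(Add(4, R), -1))))) = Mul(Rational(1, 2), Add(Rational(1, 3), Mul(4, Pow(R, -1), Pow(Add(4, R), -1)))) = Add(Rational(1, 6), Mul(2, Pow(R, -1), Pow(Add(4, R), -1))))
Function('c')(j) = Add(-44, Mul(2, j)) (Function('c')(j) = Add(Mul(-4, 11), Mul(j, 2)) = Add(-44, Mul(2, j)))
Mul(Function('c')(Function('z')(4)), 22) = Mul(Add(-44, Mul(2, Mul(Rational(1, 6), Pow(4, -1), Pow(Add(4, 4), -1), Add(12, Pow(4, 2), Mul(4, 4))))), 22) = Mul(Add(-44, Mul(2, Mul(Rational(1, 6), Rational(1, 4), Pow(8, -1), Add(12, 16, 16)))), 22) = Mul(Add(-44, Mul(2, Mul(Rational(1, 6), Rational(1, 4), Rational(1, 8), 44))), 22) = Mul(Add(-44, Mul(2, Rational(11, 48))), 22) = Mul(Add(-44, Rational(11, 24)), 22) = Mul(Rational(-1045, 24), 22) = Rational(-11495, 12)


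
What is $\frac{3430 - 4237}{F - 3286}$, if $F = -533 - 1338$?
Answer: $\frac{269}{1719} \approx 0.15649$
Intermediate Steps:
$F = -1871$
$\frac{3430 - 4237}{F - 3286} = \frac{3430 - 4237}{-1871 - 3286} = - \frac{807}{-5157} = \left(-807\right) \left(- \frac{1}{5157}\right) = \frac{269}{1719}$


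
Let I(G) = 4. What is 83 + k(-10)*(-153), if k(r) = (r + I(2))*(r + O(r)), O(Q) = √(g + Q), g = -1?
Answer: -9097 + 918*I*√11 ≈ -9097.0 + 3044.7*I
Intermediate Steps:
O(Q) = √(-1 + Q)
k(r) = (4 + r)*(r + √(-1 + r)) (k(r) = (r + 4)*(r + √(-1 + r)) = (4 + r)*(r + √(-1 + r)))
83 + k(-10)*(-153) = 83 + ((-10)² + 4*(-10) + 4*√(-1 - 10) - 10*√(-1 - 10))*(-153) = 83 + (100 - 40 + 4*√(-11) - 10*I*√11)*(-153) = 83 + (100 - 40 + 4*(I*√11) - 10*I*√11)*(-153) = 83 + (100 - 40 + 4*I*√11 - 10*I*√11)*(-153) = 83 + (60 - 6*I*√11)*(-153) = 83 + (-9180 + 918*I*√11) = -9097 + 918*I*√11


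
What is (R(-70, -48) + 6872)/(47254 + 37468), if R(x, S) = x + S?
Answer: 307/3851 ≈ 0.079720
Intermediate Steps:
R(x, S) = S + x
(R(-70, -48) + 6872)/(47254 + 37468) = ((-48 - 70) + 6872)/(47254 + 37468) = (-118 + 6872)/84722 = 6754*(1/84722) = 307/3851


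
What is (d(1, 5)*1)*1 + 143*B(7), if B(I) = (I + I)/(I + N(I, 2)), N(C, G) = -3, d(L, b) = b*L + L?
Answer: 1013/2 ≈ 506.50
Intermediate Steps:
d(L, b) = L + L*b (d(L, b) = L*b + L = L + L*b)
B(I) = 2*I/(-3 + I) (B(I) = (I + I)/(I - 3) = (2*I)/(-3 + I) = 2*I/(-3 + I))
(d(1, 5)*1)*1 + 143*B(7) = ((1*(1 + 5))*1)*1 + 143*(2*7/(-3 + 7)) = ((1*6)*1)*1 + 143*(2*7/4) = (6*1)*1 + 143*(2*7*(¼)) = 6*1 + 143*(7/2) = 6 + 1001/2 = 1013/2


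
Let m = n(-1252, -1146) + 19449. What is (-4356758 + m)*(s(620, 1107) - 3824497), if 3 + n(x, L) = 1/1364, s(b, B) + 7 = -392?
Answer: 5657110655011008/341 ≈ 1.6590e+13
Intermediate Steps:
s(b, B) = -399 (s(b, B) = -7 - 392 = -399)
n(x, L) = -4091/1364 (n(x, L) = -3 + 1/1364 = -4091/1364)
m = 26524345/1364 (m = -4091/1364 + 19449 = 26524345/1364 ≈ 19446.)
(-4356758 + m)*(s(620, 1107) - 3824497) = (-4356758 + 26524345/1364)*(-399 - 3824497) = -5916093567/1364*(-3824896) = 5657110655011008/341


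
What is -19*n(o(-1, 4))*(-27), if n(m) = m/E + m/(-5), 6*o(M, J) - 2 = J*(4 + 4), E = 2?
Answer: 8721/10 ≈ 872.10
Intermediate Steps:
o(M, J) = ⅓ + 4*J/3 (o(M, J) = ⅓ + (J*(4 + 4))/6 = ⅓ + (J*8)/6 = ⅓ + (8*J)/6 = ⅓ + 4*J/3)
n(m) = 3*m/10 (n(m) = m/2 + m/(-5) = m*(½) + m*(-⅕) = m/2 - m/5 = 3*m/10)
-19*n(o(-1, 4))*(-27) = -57*(⅓ + (4/3)*4)/10*(-27) = -57*(⅓ + 16/3)/10*(-27) = -57*17/(10*3)*(-27) = -19*17/10*(-27) = -323/10*(-27) = 8721/10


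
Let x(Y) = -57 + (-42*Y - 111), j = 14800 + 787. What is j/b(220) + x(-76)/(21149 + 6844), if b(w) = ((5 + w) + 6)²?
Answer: 2587405/6466383 ≈ 0.40013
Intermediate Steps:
j = 15587
b(w) = (11 + w)²
x(Y) = -168 - 42*Y (x(Y) = -57 + (-111 - 42*Y) = -168 - 42*Y)
j/b(220) + x(-76)/(21149 + 6844) = 15587/((11 + 220)²) + (-168 - 42*(-76))/(21149 + 6844) = 15587/(231²) + (-168 + 3192)/27993 = 15587/53361 + 3024*(1/27993) = 15587*(1/53361) + 144/1333 = 1417/4851 + 144/1333 = 2587405/6466383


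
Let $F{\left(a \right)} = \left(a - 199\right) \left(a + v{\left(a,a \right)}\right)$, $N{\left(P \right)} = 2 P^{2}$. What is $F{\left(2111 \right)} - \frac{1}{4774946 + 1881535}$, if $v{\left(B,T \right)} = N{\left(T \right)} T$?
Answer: $\frac{239456885180145301655}{6656481} \approx 3.5974 \cdot 10^{13}$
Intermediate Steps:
$v{\left(B,T \right)} = 2 T^{3}$ ($v{\left(B,T \right)} = 2 T^{2} T = 2 T^{3}$)
$F{\left(a \right)} = \left(-199 + a\right) \left(a + 2 a^{3}\right)$ ($F{\left(a \right)} = \left(a - 199\right) \left(a + 2 a^{3}\right) = \left(-199 + a\right) \left(a + 2 a^{3}\right)$)
$F{\left(2111 \right)} - \frac{1}{4774946 + 1881535} = 2111 \left(-199 + 2111 - 398 \cdot 2111^{2} + 2 \cdot 2111^{3}\right) - \frac{1}{4774946 + 1881535} = 2111 \left(-199 + 2111 - 1773615758 + 2 \cdot 9407293631\right) - \frac{1}{6656481} = 2111 \left(-199 + 2111 - 1773615758 + 18814587262\right) - \frac{1}{6656481} = 2111 \cdot 17040973416 - \frac{1}{6656481} = 35973494881176 - \frac{1}{6656481} = \frac{239456885180145301655}{6656481}$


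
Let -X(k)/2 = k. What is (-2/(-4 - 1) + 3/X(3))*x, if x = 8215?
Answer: -1643/2 ≈ -821.50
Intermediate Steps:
X(k) = -2*k
(-2/(-4 - 1) + 3/X(3))*x = (-2/(-4 - 1) + 3/((-2*3)))*8215 = (-2/(-5) + 3/(-6))*8215 = (-2*(-⅕) + 3*(-⅙))*8215 = (⅖ - ½)*8215 = -⅒*8215 = -1643/2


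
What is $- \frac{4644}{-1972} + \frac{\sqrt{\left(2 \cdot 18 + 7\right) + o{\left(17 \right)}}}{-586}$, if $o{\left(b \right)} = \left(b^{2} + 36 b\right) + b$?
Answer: $\frac{665063}{288898} \approx 2.3021$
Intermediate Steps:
$o{\left(b \right)} = b^{2} + 37 b$
$- \frac{4644}{-1972} + \frac{\sqrt{\left(2 \cdot 18 + 7\right) + o{\left(17 \right)}}}{-586} = - \frac{4644}{-1972} + \frac{\sqrt{\left(2 \cdot 18 + 7\right) + 17 \left(37 + 17\right)}}{-586} = \left(-4644\right) \left(- \frac{1}{1972}\right) + \sqrt{\left(36 + 7\right) + 17 \cdot 54} \left(- \frac{1}{586}\right) = \frac{1161}{493} + \sqrt{43 + 918} \left(- \frac{1}{586}\right) = \frac{1161}{493} + \sqrt{961} \left(- \frac{1}{586}\right) = \frac{1161}{493} + 31 \left(- \frac{1}{586}\right) = \frac{1161}{493} - \frac{31}{586} = \frac{665063}{288898}$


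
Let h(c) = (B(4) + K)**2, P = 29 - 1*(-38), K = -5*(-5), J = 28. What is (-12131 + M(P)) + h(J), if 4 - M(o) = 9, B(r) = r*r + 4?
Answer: -10111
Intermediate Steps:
B(r) = 4 + r**2 (B(r) = r**2 + 4 = 4 + r**2)
K = 25
P = 67 (P = 29 + 38 = 67)
M(o) = -5 (M(o) = 4 - 1*9 = 4 - 9 = -5)
h(c) = 2025 (h(c) = ((4 + 4**2) + 25)**2 = ((4 + 16) + 25)**2 = (20 + 25)**2 = 45**2 = 2025)
(-12131 + M(P)) + h(J) = (-12131 - 5) + 2025 = -12136 + 2025 = -10111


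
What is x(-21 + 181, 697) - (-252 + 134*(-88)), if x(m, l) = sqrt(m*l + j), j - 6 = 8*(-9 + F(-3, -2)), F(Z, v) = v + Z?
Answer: 12044 + sqrt(111414) ≈ 12378.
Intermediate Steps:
F(Z, v) = Z + v
j = -106 (j = 6 + 8*(-9 + (-3 - 2)) = 6 + 8*(-9 - 5) = 6 + 8*(-14) = 6 - 112 = -106)
x(m, l) = sqrt(-106 + l*m) (x(m, l) = sqrt(m*l - 106) = sqrt(l*m - 106) = sqrt(-106 + l*m))
x(-21 + 181, 697) - (-252 + 134*(-88)) = sqrt(-106 + 697*(-21 + 181)) - (-252 + 134*(-88)) = sqrt(-106 + 697*160) - (-252 - 11792) = sqrt(-106 + 111520) - 1*(-12044) = sqrt(111414) + 12044 = 12044 + sqrt(111414)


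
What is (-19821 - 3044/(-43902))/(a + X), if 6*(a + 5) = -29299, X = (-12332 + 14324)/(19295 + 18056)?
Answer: 32502037078798/8015448091059 ≈ 4.0549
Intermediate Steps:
X = 1992/37351 ≈ 0.053332
a = -29329/6 (a = -5 + (1/6)*(-29299) = -5 - 29299/6 = -29329/6 ≈ -4888.2)
(-19821 - 3044/(-43902))/(a + X) = (-19821 - 3044/(-43902))/(-29329/6 + 1992/37351) = (-19821 - 3044*(-1/43902))/(-1095455527/224106) = (-19821 + 1522/21951)*(-224106/1095455527) = -435089249/21951*(-224106/1095455527) = 32502037078798/8015448091059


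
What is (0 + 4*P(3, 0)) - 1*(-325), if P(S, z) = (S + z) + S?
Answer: 349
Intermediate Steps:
P(S, z) = z + 2*S
(0 + 4*P(3, 0)) - 1*(-325) = (0 + 4*(0 + 2*3)) - 1*(-325) = (0 + 4*(0 + 6)) + 325 = (0 + 4*6) + 325 = (0 + 24) + 325 = 24 + 325 = 349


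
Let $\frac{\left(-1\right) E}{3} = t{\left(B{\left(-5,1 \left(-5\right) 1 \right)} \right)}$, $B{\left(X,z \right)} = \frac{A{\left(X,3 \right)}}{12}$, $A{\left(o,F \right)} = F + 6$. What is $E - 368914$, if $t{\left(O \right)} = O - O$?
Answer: $-368914$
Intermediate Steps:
$A{\left(o,F \right)} = 6 + F$
$B{\left(X,z \right)} = \frac{3}{4}$ ($B{\left(X,z \right)} = \frac{6 + 3}{12} = 9 \cdot \frac{1}{12} = \frac{3}{4}$)
$t{\left(O \right)} = 0$
$E = 0$ ($E = \left(-3\right) 0 = 0$)
$E - 368914 = 0 - 368914 = -368914$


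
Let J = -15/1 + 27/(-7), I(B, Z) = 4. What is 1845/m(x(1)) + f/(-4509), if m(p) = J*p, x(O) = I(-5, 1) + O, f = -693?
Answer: -427973/22044 ≈ -19.414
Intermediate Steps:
J = -132/7 (J = -15*1 + 27*(-⅐) = -15 - 27/7 = -132/7 ≈ -18.857)
x(O) = 4 + O
m(p) = -132*p/7
1845/m(x(1)) + f/(-4509) = 1845/((-132*(4 + 1)/7)) - 693/(-4509) = 1845/((-132/7*5)) - 693*(-1/4509) = 1845/(-660/7) + 77/501 = 1845*(-7/660) + 77/501 = -861/44 + 77/501 = -427973/22044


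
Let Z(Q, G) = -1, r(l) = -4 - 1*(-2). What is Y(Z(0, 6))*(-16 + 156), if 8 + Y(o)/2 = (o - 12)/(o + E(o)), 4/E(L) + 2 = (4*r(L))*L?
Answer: 8680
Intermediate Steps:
r(l) = -2 (r(l) = -4 + 2 = -2)
E(L) = 4/(-2 - 8*L) (E(L) = 4/(-2 + (4*(-2))*L) = 4/(-2 - 8*L))
Y(o) = -16 + 2*(-12 + o)/(o + 2/(-1 - 4*o)) (Y(o) = -16 + 2*((o - 12)/(o + 2/(-1 - 4*o))) = -16 + 2*((-12 + o)/(o + 2/(-1 - 4*o))) = -16 + 2*(-12 + o)/(o + 2/(-1 - 4*o)))
Y(Z(0, 6))*(-16 + 156) = (2*(4 - 55*(-1) - 28*(-1)²)/(-2 - 1 + 4*(-1)²))*(-16 + 156) = (2*(4 + 55 - 28*1)/(-2 - 1 + 4*1))*140 = (2*(4 + 55 - 28)/(-2 - 1 + 4))*140 = (2*31/1)*140 = (2*1*31)*140 = 62*140 = 8680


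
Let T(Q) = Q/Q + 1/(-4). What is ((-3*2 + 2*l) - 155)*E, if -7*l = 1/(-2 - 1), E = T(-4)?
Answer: -3379/28 ≈ -120.68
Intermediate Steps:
T(Q) = 3/4 (T(Q) = 1 + 1*(-1/4) = 1 - 1/4 = 3/4)
E = 3/4 ≈ 0.75000
l = 1/21 (l = -1/(7*(-2 - 1)) = -1/7/(-3) = -1/7*(-1/3) = 1/21 ≈ 0.047619)
((-3*2 + 2*l) - 155)*E = ((-3*2 + 2*(1/21)) - 155)*(3/4) = ((-6 + 2/21) - 155)*(3/4) = (-124/21 - 155)*(3/4) = -3379/21*3/4 = -3379/28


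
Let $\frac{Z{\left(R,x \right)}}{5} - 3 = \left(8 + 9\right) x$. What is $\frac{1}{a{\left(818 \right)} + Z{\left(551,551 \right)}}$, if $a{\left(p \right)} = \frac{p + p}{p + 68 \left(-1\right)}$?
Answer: $\frac{375}{17569568} \approx 2.1344 \cdot 10^{-5}$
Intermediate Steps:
$Z{\left(R,x \right)} = 15 + 85 x$ ($Z{\left(R,x \right)} = 15 + 5 \left(8 + 9\right) x = 15 + 5 \cdot 17 x = 15 + 85 x$)
$a{\left(p \right)} = \frac{2 p}{-68 + p}$ ($a{\left(p \right)} = \frac{2 p}{p - 68} = \frac{2 p}{-68 + p}$)
$\frac{1}{a{\left(818 \right)} + Z{\left(551,551 \right)}} = \frac{1}{2 \cdot 818 \frac{1}{-68 + 818} + \left(15 + 85 \cdot 551\right)} = \frac{1}{2 \cdot 818 \cdot \frac{1}{750} + \left(15 + 46835\right)} = \frac{1}{2 \cdot 818 \cdot \frac{1}{750} + 46850} = \frac{1}{\frac{818}{375} + 46850} = \frac{1}{\frac{17569568}{375}} = \frac{375}{17569568}$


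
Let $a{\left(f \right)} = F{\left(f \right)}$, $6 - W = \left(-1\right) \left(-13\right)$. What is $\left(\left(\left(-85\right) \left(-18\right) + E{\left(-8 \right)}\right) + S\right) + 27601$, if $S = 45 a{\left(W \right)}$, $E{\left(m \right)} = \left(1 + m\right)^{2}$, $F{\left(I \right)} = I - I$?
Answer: $29180$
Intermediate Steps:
$F{\left(I \right)} = 0$
$W = -7$ ($W = 6 - \left(-1\right) \left(-13\right) = 6 - 13 = -7$)
$a{\left(f \right)} = 0$
$S = 0$ ($S = 45 \cdot 0 = 0$)
$\left(\left(\left(-85\right) \left(-18\right) + E{\left(-8 \right)}\right) + S\right) + 27601 = \left(\left(\left(-85\right) \left(-18\right) + \left(1 - 8\right)^{2}\right) + 0\right) + 27601 = \left(\left(1530 + \left(-7\right)^{2}\right) + 0\right) + 27601 = \left(\left(1530 + 49\right) + 0\right) + 27601 = \left(1579 + 0\right) + 27601 = 1579 + 27601 = 29180$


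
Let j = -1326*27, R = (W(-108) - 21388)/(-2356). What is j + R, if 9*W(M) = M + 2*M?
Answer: -21082022/589 ≈ -35793.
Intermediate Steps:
W(M) = M/3 (W(M) = (M + 2*M)/9 = (3*M)/9 = M/3)
R = 5356/589 (R = ((⅓)*(-108) - 21388)/(-2356) = (-36 - 21388)*(-1/2356) = -21424*(-1/2356) = 5356/589 ≈ 9.0934)
j = -35802
j + R = -35802 + 5356/589 = -21082022/589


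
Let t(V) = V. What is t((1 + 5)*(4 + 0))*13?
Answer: 312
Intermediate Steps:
t((1 + 5)*(4 + 0))*13 = ((1 + 5)*(4 + 0))*13 = (6*4)*13 = 24*13 = 312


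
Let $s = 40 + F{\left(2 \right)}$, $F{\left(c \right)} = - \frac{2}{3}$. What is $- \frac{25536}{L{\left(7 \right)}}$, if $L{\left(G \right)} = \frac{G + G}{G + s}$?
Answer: $-84512$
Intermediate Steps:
$F{\left(c \right)} = - \frac{2}{3}$ ($F{\left(c \right)} = \left(-2\right) \frac{1}{3} = - \frac{2}{3}$)
$s = \frac{118}{3}$ ($s = 40 - \frac{2}{3} = \frac{118}{3} \approx 39.333$)
$L{\left(G \right)} = \frac{2 G}{\frac{118}{3} + G}$ ($L{\left(G \right)} = \frac{G + G}{G + \frac{118}{3}} = \frac{2 G}{\frac{118}{3} + G}$)
$- \frac{25536}{L{\left(7 \right)}} = - \frac{25536}{6 \cdot 7 \frac{1}{118 + 3 \cdot 7}} = - \frac{25536}{6 \cdot 7 \frac{1}{118 + 21}} = - \frac{25536}{6 \cdot 7 \cdot \frac{1}{139}} = - \frac{25536}{\frac{42}{139}} = \left(-25536\right) \frac{139}{42} = -84512$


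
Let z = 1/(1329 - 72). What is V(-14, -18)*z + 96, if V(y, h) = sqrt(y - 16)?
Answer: 96 + I*sqrt(30)/1257 ≈ 96.0 + 0.0043574*I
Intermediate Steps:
V(y, h) = sqrt(-16 + y)
z = 1/1257 ≈ 0.00079555
V(-14, -18)*z + 96 = sqrt(-16 - 14)*(1/1257) + 96 = sqrt(-30)*(1/1257) + 96 = (I*sqrt(30))*(1/1257) + 96 = I*sqrt(30)/1257 + 96 = 96 + I*sqrt(30)/1257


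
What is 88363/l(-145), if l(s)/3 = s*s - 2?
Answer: 88363/63069 ≈ 1.4011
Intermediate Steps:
l(s) = -6 + 3*s² (l(s) = 3*(s*s - 2) = 3*(s² - 2) = 3*(-2 + s²) = -6 + 3*s²)
88363/l(-145) = 88363/(-6 + 3*(-145)²) = 88363/(-6 + 3*21025) = 88363/(-6 + 63075) = 88363/63069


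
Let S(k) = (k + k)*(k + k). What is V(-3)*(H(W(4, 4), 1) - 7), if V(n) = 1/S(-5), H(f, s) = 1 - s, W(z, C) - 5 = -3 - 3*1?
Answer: -7/100 ≈ -0.070000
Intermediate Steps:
W(z, C) = -1 (W(z, C) = 5 + (-3 - 3*1) = 5 + (-3 - 3) = 5 - 6 = -1)
S(k) = 4*k² (S(k) = (2*k)*(2*k) = 4*k²)
V(n) = 1/100 (V(n) = 1/(4*(-5)²) = 1/(4*25) = 1/100)
V(-3)*(H(W(4, 4), 1) - 7) = ((1 - 1*1) - 7)/100 = ((1 - 1) - 7)/100 = (0 - 7)/100 = (1/100)*(-7) = -7/100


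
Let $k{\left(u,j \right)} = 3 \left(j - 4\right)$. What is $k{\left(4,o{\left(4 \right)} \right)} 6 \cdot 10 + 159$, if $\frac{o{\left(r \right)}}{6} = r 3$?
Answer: $12399$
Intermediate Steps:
$o{\left(r \right)} = 18 r$ ($o{\left(r \right)} = 6 r 3 = 6 \cdot 3 r = 18 r$)
$k{\left(u,j \right)} = -12 + 3 j$ ($k{\left(u,j \right)} = 3 \left(-4 + j\right) = -12 + 3 j$)
$k{\left(4,o{\left(4 \right)} \right)} 6 \cdot 10 + 159 = \left(-12 + 3 \cdot 18 \cdot 4\right) 6 \cdot 10 + 159 = \left(-12 + 3 \cdot 72\right) 60 + 159 = \left(-12 + 216\right) 60 + 159 = 204 \cdot 60 + 159 = 12240 + 159 = 12399$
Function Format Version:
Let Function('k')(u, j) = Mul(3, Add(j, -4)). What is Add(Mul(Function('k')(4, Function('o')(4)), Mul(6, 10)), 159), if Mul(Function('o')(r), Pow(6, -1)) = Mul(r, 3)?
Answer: 12399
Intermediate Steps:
Function('o')(r) = Mul(18, r) (Function('o')(r) = Mul(6, Mul(r, 3)) = Mul(6, Mul(3, r)) = Mul(18, r))
Function('k')(u, j) = Add(-12, Mul(3, j)) (Function('k')(u, j) = Mul(3, Add(-4, j)) = Add(-12, Mul(3, j)))
Add(Mul(Function('k')(4, Function('o')(4)), Mul(6, 10)), 159) = Add(Mul(Add(-12, Mul(3, Mul(18, 4))), Mul(6, 10)), 159) = Add(Mul(Add(-12, Mul(3, 72)), 60), 159) = Add(Mul(Add(-12, 216), 60), 159) = Add(Mul(204, 60), 159) = Add(12240, 159) = 12399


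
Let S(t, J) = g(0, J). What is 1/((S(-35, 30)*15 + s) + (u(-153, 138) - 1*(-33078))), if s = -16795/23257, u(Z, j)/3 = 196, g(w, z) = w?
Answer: 23257/782953367 ≈ 2.9704e-5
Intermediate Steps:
u(Z, j) = 588 (u(Z, j) = 3*196 = 588)
S(t, J) = 0
s = -16795/23257 (s = -16795*1/23257 = -16795/23257 ≈ -0.72215)
1/((S(-35, 30)*15 + s) + (u(-153, 138) - 1*(-33078))) = 1/((0*15 - 16795/23257) + (588 - 1*(-33078))) = 1/((0 - 16795/23257) + (588 + 33078)) = 1/(-16795/23257 + 33666) = 1/(782953367/23257) = 23257/782953367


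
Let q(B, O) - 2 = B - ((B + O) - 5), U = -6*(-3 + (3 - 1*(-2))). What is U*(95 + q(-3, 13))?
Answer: -1068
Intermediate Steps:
U = -12 (U = -6*(-3 + (3 + 2)) = -6*(-3 + 5) = -6*2 = -12)
q(B, O) = 7 - O (q(B, O) = 2 + (B - ((B + O) - 5)) = 2 + (B - (-5 + B + O)) = 2 + (B + (5 - B - O)) = 2 + (5 - O) = 7 - O)
U*(95 + q(-3, 13)) = -12*(95 + (7 - 1*13)) = -12*(95 + (7 - 13)) = -12*(95 - 6) = -12*89 = -1068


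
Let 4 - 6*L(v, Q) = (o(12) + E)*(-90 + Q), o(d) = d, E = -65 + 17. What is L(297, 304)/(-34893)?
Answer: -3854/104679 ≈ -0.036817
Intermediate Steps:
E = -48
L(v, Q) = -1618/3 + 6*Q (L(v, Q) = ⅔ - (12 - 48)*(-90 + Q)/6 = ⅔ - (-6)*(-90 + Q) = ⅔ - (3240 - 36*Q)/6 = ⅔ + (-540 + 6*Q) = -1618/3 + 6*Q)
L(297, 304)/(-34893) = (-1618/3 + 6*304)/(-34893) = (-1618/3 + 1824)*(-1/34893) = (3854/3)*(-1/34893) = -3854/104679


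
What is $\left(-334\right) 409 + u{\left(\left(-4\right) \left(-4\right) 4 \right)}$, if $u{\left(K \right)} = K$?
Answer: $-136542$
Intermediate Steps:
$\left(-334\right) 409 + u{\left(\left(-4\right) \left(-4\right) 4 \right)} = \left(-334\right) 409 + \left(-4\right) \left(-4\right) 4 = -136606 + 16 \cdot 4 = -136606 + 64 = -136542$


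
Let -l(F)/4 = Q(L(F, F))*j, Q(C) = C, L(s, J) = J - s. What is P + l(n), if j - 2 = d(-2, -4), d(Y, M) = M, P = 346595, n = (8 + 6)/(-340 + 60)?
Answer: 346595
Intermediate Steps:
n = -1/20 (n = 14/(-280) = 14*(-1/280) = -1/20 ≈ -0.050000)
j = -2 (j = 2 - 4 = -2)
l(F) = 0 (l(F) = -4*(F - F)*(-2) = -0*(-2) = -4*0 = 0)
P + l(n) = 346595 + 0 = 346595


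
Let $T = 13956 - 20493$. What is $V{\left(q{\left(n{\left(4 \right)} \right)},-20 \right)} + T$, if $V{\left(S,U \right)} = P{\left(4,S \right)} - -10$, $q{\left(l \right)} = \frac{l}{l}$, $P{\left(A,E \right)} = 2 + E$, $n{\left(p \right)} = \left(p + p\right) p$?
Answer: $-6524$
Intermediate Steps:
$n{\left(p \right)} = 2 p^{2}$ ($n{\left(p \right)} = 2 p p = 2 p^{2}$)
$q{\left(l \right)} = 1$
$V{\left(S,U \right)} = 12 + S$ ($V{\left(S,U \right)} = \left(2 + S\right) - -10 = \left(2 + S\right) + 10 = 12 + S$)
$T = -6537$ ($T = 13956 - 20493 = -6537$)
$V{\left(q{\left(n{\left(4 \right)} \right)},-20 \right)} + T = \left(12 + 1\right) - 6537 = 13 - 6537 = -6524$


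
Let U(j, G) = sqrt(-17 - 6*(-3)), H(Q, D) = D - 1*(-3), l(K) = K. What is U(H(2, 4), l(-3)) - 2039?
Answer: -2038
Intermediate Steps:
H(Q, D) = 3 + D (H(Q, D) = D + 3 = 3 + D)
U(j, G) = 1 (U(j, G) = sqrt(-17 + 18) = sqrt(1) = 1)
U(H(2, 4), l(-3)) - 2039 = 1 - 2039 = -2038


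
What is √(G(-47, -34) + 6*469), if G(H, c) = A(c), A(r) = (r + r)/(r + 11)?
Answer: √1490170/23 ≈ 53.075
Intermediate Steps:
A(r) = 2*r/(11 + r) (A(r) = (2*r)/(11 + r) = 2*r/(11 + r))
G(H, c) = 2*c/(11 + c)
√(G(-47, -34) + 6*469) = √(2*(-34)/(11 - 34) + 6*469) = √(2*(-34)/(-23) + 2814) = √(2*(-34)*(-1/23) + 2814) = √(68/23 + 2814) = √(64790/23) = √1490170/23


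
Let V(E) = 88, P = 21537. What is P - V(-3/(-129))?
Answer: 21449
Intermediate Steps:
P - V(-3/(-129)) = 21537 - 1*88 = 21537 - 88 = 21449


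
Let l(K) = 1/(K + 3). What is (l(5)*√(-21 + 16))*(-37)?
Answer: -37*I*√5/8 ≈ -10.342*I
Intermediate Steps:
l(K) = 1/(3 + K)
(l(5)*√(-21 + 16))*(-37) = (√(-21 + 16)/(3 + 5))*(-37) = (√(-5)/8)*(-37) = ((I*√5)/8)*(-37) = (I*√5/8)*(-37) = -37*I*√5/8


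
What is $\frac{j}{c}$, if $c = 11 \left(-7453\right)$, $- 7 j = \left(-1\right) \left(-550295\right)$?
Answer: $\frac{550295}{573881} \approx 0.9589$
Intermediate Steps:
$j = - \frac{550295}{7}$ ($j = - \frac{\left(-1\right) \left(-550295\right)}{7} = \left(- \frac{1}{7}\right) 550295 = - \frac{550295}{7} \approx -78614.0$)
$c = -81983$
$\frac{j}{c} = - \frac{550295}{7 \left(-81983\right)} = \left(- \frac{550295}{7}\right) \left(- \frac{1}{81983}\right) = \frac{550295}{573881}$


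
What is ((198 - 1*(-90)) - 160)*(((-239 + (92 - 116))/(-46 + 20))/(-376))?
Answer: -2104/611 ≈ -3.4435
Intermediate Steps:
((198 - 1*(-90)) - 160)*(((-239 + (92 - 116))/(-46 + 20))/(-376)) = ((198 + 90) - 160)*(((-239 - 24)/(-26))*(-1/376)) = (288 - 160)*(-263*(-1/26)*(-1/376)) = 128*((263/26)*(-1/376)) = 128*(-263/9776) = -2104/611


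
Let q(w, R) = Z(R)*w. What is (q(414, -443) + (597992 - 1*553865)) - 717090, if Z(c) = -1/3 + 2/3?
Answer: -672825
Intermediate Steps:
Z(c) = ⅓ (Z(c) = -1*⅓ + 2*(⅓) = -⅓ + ⅔ = ⅓)
q(w, R) = w/3
(q(414, -443) + (597992 - 1*553865)) - 717090 = ((⅓)*414 + (597992 - 1*553865)) - 717090 = (138 + (597992 - 553865)) - 717090 = (138 + 44127) - 717090 = 44265 - 717090 = -672825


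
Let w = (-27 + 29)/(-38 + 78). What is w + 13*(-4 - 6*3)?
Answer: -5719/20 ≈ -285.95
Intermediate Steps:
w = 1/20 (w = 2/40 = 2*(1/40) = 1/20 ≈ 0.050000)
w + 13*(-4 - 6*3) = 1/20 + 13*(-4 - 6*3) = 1/20 + 13*(-4 - 18) = 1/20 + 13*(-22) = 1/20 - 286 = -5719/20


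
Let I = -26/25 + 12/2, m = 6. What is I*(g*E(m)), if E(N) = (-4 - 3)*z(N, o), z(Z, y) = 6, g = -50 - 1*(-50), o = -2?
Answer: 0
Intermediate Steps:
g = 0 (g = -50 + 50 = 0)
E(N) = -42 (E(N) = (-4 - 3)*6 = -7*6 = -42)
I = 124/25 (I = -26*1/25 + 12*(½) = -26/25 + 6 = 124/25 ≈ 4.9600)
I*(g*E(m)) = 124*(0*(-42))/25 = (124/25)*0 = 0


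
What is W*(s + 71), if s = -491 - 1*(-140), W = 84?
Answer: -23520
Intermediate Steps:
s = -351 (s = -491 + 140 = -351)
W*(s + 71) = 84*(-351 + 71) = 84*(-280) = -23520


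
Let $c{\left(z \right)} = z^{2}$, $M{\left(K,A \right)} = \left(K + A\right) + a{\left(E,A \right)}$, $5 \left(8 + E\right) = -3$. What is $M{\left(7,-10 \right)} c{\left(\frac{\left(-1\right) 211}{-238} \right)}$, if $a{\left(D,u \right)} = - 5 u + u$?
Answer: $\frac{1647277}{56644} \approx 29.081$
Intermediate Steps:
$E = - \frac{43}{5}$ ($E = -8 + \frac{1}{5} \left(-3\right) = -8 - \frac{3}{5} = - \frac{43}{5} \approx -8.6$)
$a{\left(D,u \right)} = - 4 u$
$M{\left(K,A \right)} = K - 3 A$ ($M{\left(K,A \right)} = \left(K + A\right) - 4 A = \left(A + K\right) - 4 A = K - 3 A$)
$M{\left(7,-10 \right)} c{\left(\frac{\left(-1\right) 211}{-238} \right)} = \left(7 - -30\right) \left(\frac{\left(-1\right) 211}{-238}\right)^{2} = \left(7 + 30\right) \left(\left(-211\right) \left(- \frac{1}{238}\right)\right)^{2} = 37 \left(\frac{211}{238}\right)^{2} = 37 \cdot \frac{44521}{56644} = \frac{1647277}{56644}$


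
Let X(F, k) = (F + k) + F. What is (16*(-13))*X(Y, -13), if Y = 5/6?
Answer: 7072/3 ≈ 2357.3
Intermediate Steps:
Y = 5/6 (Y = 5*(1/6) = 5/6 ≈ 0.83333)
X(F, k) = k + 2*F
(16*(-13))*X(Y, -13) = (16*(-13))*(-13 + 2*(5/6)) = -208*(-13 + 5/3) = -208*(-34/3) = 7072/3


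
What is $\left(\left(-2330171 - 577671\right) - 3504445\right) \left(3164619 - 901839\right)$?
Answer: $-14509594777860$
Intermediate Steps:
$\left(\left(-2330171 - 577671\right) - 3504445\right) \left(3164619 - 901839\right) = \left(\left(-2330171 - 577671\right) - 3504445\right) 2262780 = \left(-2907842 - 3504445\right) 2262780 = \left(-6412287\right) 2262780 = -14509594777860$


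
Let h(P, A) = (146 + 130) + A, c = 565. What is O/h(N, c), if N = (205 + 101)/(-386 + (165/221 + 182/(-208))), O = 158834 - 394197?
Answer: -235363/841 ≈ -279.86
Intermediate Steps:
O = -235363
N = -541008/682675 (N = 306/(-386 + (165*(1/221) + 182*(-1/208))) = 306/(-386 + (165/221 - 7/8)) = 306/(-386 - 227/1768) = 306/(-682675/1768) = 306*(-1768/682675) = -541008/682675 ≈ -0.79248)
h(P, A) = 276 + A
O/h(N, c) = -235363/(276 + 565) = -235363/841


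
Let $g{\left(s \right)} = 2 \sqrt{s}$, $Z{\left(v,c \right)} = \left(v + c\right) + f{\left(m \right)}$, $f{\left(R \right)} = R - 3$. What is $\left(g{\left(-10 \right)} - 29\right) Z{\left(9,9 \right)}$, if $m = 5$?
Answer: $-580 + 40 i \sqrt{10} \approx -580.0 + 126.49 i$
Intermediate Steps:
$f{\left(R \right)} = -3 + R$
$Z{\left(v,c \right)} = 2 + c + v$ ($Z{\left(v,c \right)} = \left(v + c\right) + \left(-3 + 5\right) = \left(c + v\right) + 2 = 2 + c + v$)
$\left(g{\left(-10 \right)} - 29\right) Z{\left(9,9 \right)} = \left(2 \sqrt{-10} - 29\right) \left(2 + 9 + 9\right) = \left(2 i \sqrt{10} - 29\right) 20 = \left(-29 + 2 i \sqrt{10}\right) 20 = -580 + 40 i \sqrt{10}$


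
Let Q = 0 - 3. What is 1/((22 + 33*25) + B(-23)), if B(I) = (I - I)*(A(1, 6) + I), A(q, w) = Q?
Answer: 1/847 ≈ 0.0011806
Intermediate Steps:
Q = -3
A(q, w) = -3
B(I) = 0 (B(I) = (I - I)*(-3 + I) = 0*(-3 + I) = 0)
1/((22 + 33*25) + B(-23)) = 1/((22 + 33*25) + 0) = 1/((22 + 825) + 0) = 1/(847 + 0) = 1/847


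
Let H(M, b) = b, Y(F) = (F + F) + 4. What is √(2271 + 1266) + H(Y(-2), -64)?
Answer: -64 + 3*√393 ≈ -4.5273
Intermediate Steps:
Y(F) = 4 + 2*F (Y(F) = 2*F + 4 = 4 + 2*F)
√(2271 + 1266) + H(Y(-2), -64) = √(2271 + 1266) - 64 = √3537 - 64 = 3*√393 - 64 = -64 + 3*√393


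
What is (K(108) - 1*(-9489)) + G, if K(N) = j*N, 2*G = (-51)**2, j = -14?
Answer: 18555/2 ≈ 9277.5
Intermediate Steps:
G = 2601/2 (G = (1/2)*(-51)**2 = (1/2)*2601 = 2601/2 ≈ 1300.5)
K(N) = -14*N
(K(108) - 1*(-9489)) + G = (-14*108 - 1*(-9489)) + 2601/2 = (-1512 + 9489) + 2601/2 = 7977 + 2601/2 = 18555/2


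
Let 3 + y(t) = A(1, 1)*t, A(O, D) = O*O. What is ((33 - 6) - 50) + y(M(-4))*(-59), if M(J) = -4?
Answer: 390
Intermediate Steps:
A(O, D) = O²
y(t) = -3 + t (y(t) = -3 + 1²*t = -3 + 1*t = -3 + t)
((33 - 6) - 50) + y(M(-4))*(-59) = ((33 - 6) - 50) + (-3 - 4)*(-59) = (27 - 50) - 7*(-59) = -23 + 413 = 390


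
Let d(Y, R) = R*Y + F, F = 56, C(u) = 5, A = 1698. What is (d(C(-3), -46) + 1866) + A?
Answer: 3390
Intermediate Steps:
d(Y, R) = 56 + R*Y (d(Y, R) = R*Y + 56 = 56 + R*Y)
(d(C(-3), -46) + 1866) + A = ((56 - 46*5) + 1866) + 1698 = ((56 - 230) + 1866) + 1698 = (-174 + 1866) + 1698 = 1692 + 1698 = 3390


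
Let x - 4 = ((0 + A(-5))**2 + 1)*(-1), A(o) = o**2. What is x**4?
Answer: 149679229456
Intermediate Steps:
x = -622 (x = 4 + ((0 + (-5)**2)**2 + 1)*(-1) = 4 + ((0 + 25)**2 + 1)*(-1) = 4 + (25**2 + 1)*(-1) = 4 + (625 + 1)*(-1) = 4 + 626*(-1) = 4 - 626 = -622)
x**4 = (-622)**4 = 149679229456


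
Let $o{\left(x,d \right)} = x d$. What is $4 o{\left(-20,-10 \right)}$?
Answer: $800$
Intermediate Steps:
$o{\left(x,d \right)} = d x$
$4 o{\left(-20,-10 \right)} = 4 \left(\left(-10\right) \left(-20\right)\right) = 4 \cdot 200 = 800$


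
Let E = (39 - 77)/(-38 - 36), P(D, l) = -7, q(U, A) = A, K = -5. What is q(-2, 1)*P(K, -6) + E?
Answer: -240/37 ≈ -6.4865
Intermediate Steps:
E = 19/37 (E = -38/(-74) = -38*(-1/74) = 19/37 ≈ 0.51351)
q(-2, 1)*P(K, -6) + E = 1*(-7) + 19/37 = -7 + 19/37 = -240/37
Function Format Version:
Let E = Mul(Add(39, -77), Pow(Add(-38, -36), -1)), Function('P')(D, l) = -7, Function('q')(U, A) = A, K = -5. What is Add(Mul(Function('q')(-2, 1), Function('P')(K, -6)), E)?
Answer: Rational(-240, 37) ≈ -6.4865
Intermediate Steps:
E = Rational(19, 37) (E = Mul(-38, Pow(-74, -1)) = Mul(-38, Rational(-1, 74)) = Rational(19, 37) ≈ 0.51351)
Add(Mul(Function('q')(-2, 1), Function('P')(K, -6)), E) = Add(Mul(1, -7), Rational(19, 37)) = Add(-7, Rational(19, 37)) = Rational(-240, 37)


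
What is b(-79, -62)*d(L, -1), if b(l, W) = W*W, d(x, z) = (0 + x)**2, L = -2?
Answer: 15376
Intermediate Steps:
d(x, z) = x**2
b(l, W) = W**2
b(-79, -62)*d(L, -1) = (-62)**2*(-2)**2 = 3844*4 = 15376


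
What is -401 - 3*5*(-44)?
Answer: 259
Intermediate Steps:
-401 - 3*5*(-44) = -401 - 15*(-44) = -401 - 1*(-660) = -401 + 660 = 259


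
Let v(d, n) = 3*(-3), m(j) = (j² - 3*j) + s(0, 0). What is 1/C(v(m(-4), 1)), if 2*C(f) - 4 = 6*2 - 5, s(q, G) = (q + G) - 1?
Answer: 2/11 ≈ 0.18182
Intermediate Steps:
s(q, G) = -1 + G + q (s(q, G) = (G + q) - 1 = -1 + G + q)
m(j) = -1 + j² - 3*j (m(j) = (j² - 3*j) + (-1 + 0 + 0) = (j² - 3*j) - 1 = -1 + j² - 3*j)
v(d, n) = -9
C(f) = 11/2 (C(f) = 2 + (6*2 - 5)/2 = 2 + (12 - 5)/2 = 2 + (½)*7 = 2 + 7/2 = 11/2)
1/C(v(m(-4), 1)) = 1/(11/2) = 2/11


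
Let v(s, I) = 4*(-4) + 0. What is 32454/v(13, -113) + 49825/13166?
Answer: -106623041/52664 ≈ -2024.6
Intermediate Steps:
v(s, I) = -16 (v(s, I) = -16 + 0 = -16)
32454/v(13, -113) + 49825/13166 = 32454/(-16) + 49825/13166 = 32454*(-1/16) + 49825*(1/13166) = -16227/8 + 49825/13166 = -106623041/52664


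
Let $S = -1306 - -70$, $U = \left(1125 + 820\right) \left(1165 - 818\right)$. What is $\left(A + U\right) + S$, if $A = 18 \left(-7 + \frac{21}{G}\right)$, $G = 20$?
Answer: $\frac{6735719}{10} \approx 6.7357 \cdot 10^{5}$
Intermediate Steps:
$U = 674915$ ($U = 1945 \cdot 347 = 674915$)
$A = - \frac{1071}{10}$ ($A = 18 \left(-7 + \frac{21}{20}\right) = 18 \left(- \frac{119}{20}\right) = - \frac{1071}{10} \approx -107.1$)
$S = -1236$ ($S = -1306 + 70 = -1236$)
$\left(A + U\right) + S = \left(- \frac{1071}{10} + 674915\right) - 1236 = \frac{6748079}{10} - 1236 = \frac{6735719}{10}$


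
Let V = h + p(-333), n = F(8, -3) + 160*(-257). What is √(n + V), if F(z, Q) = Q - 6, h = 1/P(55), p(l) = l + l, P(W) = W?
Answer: 2*I*√31607455/55 ≈ 204.44*I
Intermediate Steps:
p(l) = 2*l
h = 1/55 ≈ 0.018182
F(z, Q) = -6 + Q
n = -41129 (n = (-6 - 3) + 160*(-257) = -9 - 41120 = -41129)
V = -36629/55 (V = 1/55 + 2*(-333) = 1/55 - 666 = -36629/55 ≈ -665.98)
√(n + V) = √(-41129 - 36629/55) = √(-2298724/55) = 2*I*√31607455/55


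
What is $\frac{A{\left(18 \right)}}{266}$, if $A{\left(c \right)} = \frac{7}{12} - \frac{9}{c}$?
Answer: $\frac{1}{3192} \approx 0.00031328$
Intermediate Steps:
$A{\left(c \right)} = \frac{7}{12} - \frac{9}{c}$ ($A{\left(c \right)} = 7 \cdot \frac{1}{12} - \frac{9}{c} = \frac{7}{12} - \frac{9}{c}$)
$\frac{A{\left(18 \right)}}{266} = \frac{\frac{7}{12} - \frac{9}{18}}{266} = \left(\frac{7}{12} - \frac{1}{2}\right) \frac{1}{266} = \frac{1}{12} \cdot \frac{1}{266} = \frac{1}{3192}$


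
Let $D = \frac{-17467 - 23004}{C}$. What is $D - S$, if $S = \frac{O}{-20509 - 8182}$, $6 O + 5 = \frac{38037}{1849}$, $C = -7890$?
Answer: $\frac{715670203623}{139520603170} \approx 5.1295$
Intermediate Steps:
$O = \frac{14396}{5547}$ ($O = - \frac{5}{6} + \frac{38037 \cdot \frac{1}{1849}}{6} = - \frac{5}{6} + \frac{1}{6} \cdot \frac{38037}{1849} = - \frac{5}{6} + \frac{12679}{3698} = \frac{14396}{5547} \approx 2.5953$)
$S = - \frac{14396}{159148977}$ ($S = \frac{14396}{5547 \left(-20509 - 8182\right)} = \frac{14396}{5547 \left(-28691\right)} = \frac{14396}{5547} \left(- \frac{1}{28691}\right) = - \frac{14396}{159148977} \approx -9.0456 \cdot 10^{-5}$)
$D = \frac{40471}{7890}$ ($D = \frac{-17467 - 23004}{-7890} = \left(-40471\right) \left(- \frac{1}{7890}\right) = \frac{40471}{7890} \approx 5.1294$)
$D - S = \frac{40471}{7890} - - \frac{14396}{159148977} = \frac{40471}{7890} + \frac{14396}{159148977} = \frac{715670203623}{139520603170}$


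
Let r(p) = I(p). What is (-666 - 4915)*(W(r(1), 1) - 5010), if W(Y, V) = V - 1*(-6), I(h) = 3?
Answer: 27921743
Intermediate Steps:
r(p) = 3
W(Y, V) = 6 + V (W(Y, V) = V + 6 = 6 + V)
(-666 - 4915)*(W(r(1), 1) - 5010) = (-666 - 4915)*((6 + 1) - 5010) = -5581*(7 - 5010) = -5581*(-5003) = 27921743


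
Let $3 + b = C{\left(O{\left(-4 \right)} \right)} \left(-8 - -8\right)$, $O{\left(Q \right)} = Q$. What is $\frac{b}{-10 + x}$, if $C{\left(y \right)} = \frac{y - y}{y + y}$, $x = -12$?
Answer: $\frac{3}{22} \approx 0.13636$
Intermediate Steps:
$C{\left(y \right)} = 0$ ($C{\left(y \right)} = \frac{0}{2 y} = 0 \frac{1}{2 y} = 0$)
$b = -3$ ($b = -3 + 0 \left(-8 - -8\right) = -3 + 0 \left(-8 + 8\right) = -3 + 0 \cdot 0 = -3 + 0 = -3$)
$\frac{b}{-10 + x} = - \frac{3}{-10 - 12} = - \frac{3}{-22} = \left(-3\right) \left(- \frac{1}{22}\right) = \frac{3}{22}$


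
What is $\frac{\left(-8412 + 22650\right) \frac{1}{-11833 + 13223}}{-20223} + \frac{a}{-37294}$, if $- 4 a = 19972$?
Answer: $\frac{1109699113}{8320104930} \approx 0.13338$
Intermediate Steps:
$a = -4993$ ($a = \left(- \frac{1}{4}\right) 19972 = -4993$)
$\frac{\left(-8412 + 22650\right) \frac{1}{-11833 + 13223}}{-20223} + \frac{a}{-37294} = \frac{\left(-8412 + 22650\right) \frac{1}{-11833 + 13223}}{-20223} - \frac{4993}{-37294} = \frac{14238}{1390} \left(- \frac{1}{20223}\right) - - \frac{4993}{37294} = 14238 \cdot \frac{1}{1390} \left(- \frac{1}{20223}\right) + \frac{4993}{37294} = \frac{7119}{695} \left(- \frac{1}{20223}\right) + \frac{4993}{37294} = - \frac{113}{223095} + \frac{4993}{37294} = \frac{1109699113}{8320104930}$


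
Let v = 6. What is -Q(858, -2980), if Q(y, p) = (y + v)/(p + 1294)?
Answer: 144/281 ≈ 0.51245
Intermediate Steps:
Q(y, p) = (6 + y)/(1294 + p) (Q(y, p) = (y + 6)/(p + 1294) = (6 + y)/(1294 + p))
-Q(858, -2980) = -(6 + 858)/(1294 - 2980) = -864/(-1686) = -(-1)*864/1686 = -1*(-144/281) = 144/281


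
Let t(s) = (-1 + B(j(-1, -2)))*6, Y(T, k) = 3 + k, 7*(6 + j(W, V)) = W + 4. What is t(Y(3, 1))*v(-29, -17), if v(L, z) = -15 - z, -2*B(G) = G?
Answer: 150/7 ≈ 21.429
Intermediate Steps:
j(W, V) = -38/7 + W/7 (j(W, V) = -6 + (W + 4)/7 = -6 + (4 + W)/7 = -6 + (4/7 + W/7) = -38/7 + W/7)
B(G) = -G/2
t(s) = 75/7 (t(s) = (-1 - (-38/7 + (⅐)*(-1))/2)*6 = (-1 - (-38/7 - ⅐)/2)*6 = (-1 - ½*(-39/7))*6 = (-1 + 39/14)*6 = (25/14)*6 = 75/7)
t(Y(3, 1))*v(-29, -17) = 75*(-15 - 1*(-17))/7 = 75*(-15 + 17)/7 = (75/7)*2 = 150/7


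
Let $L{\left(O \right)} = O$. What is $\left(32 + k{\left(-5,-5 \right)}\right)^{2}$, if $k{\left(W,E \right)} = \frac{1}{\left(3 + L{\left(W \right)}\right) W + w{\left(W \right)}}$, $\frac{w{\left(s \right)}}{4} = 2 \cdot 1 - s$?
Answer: $\frac{1481089}{1444} \approx 1025.7$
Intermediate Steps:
$w{\left(s \right)} = 8 - 4 s$ ($w{\left(s \right)} = 4 \left(2 \cdot 1 - s\right) = 4 \left(2 - s\right) = 8 - 4 s$)
$k{\left(W,E \right)} = \frac{1}{8 - 4 W + W \left(3 + W\right)}$ ($k{\left(W,E \right)} = \frac{1}{\left(3 + W\right) W - \left(-8 + 4 W\right)} = \frac{1}{W \left(3 + W\right) - \left(-8 + 4 W\right)} = \frac{1}{8 - 4 W + W \left(3 + W\right)}$)
$\left(32 + k{\left(-5,-5 \right)}\right)^{2} = \left(32 + \frac{1}{8 + \left(-5\right)^{2} - -5}\right)^{2} = \left(32 + \frac{1}{8 + 25 + 5}\right)^{2} = \left(32 + \frac{1}{38}\right)^{2} = \left(\frac{1217}{38}\right)^{2} = \frac{1481089}{1444}$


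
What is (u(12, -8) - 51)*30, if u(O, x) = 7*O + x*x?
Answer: 2910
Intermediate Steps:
u(O, x) = x² + 7*O (u(O, x) = 7*O + x² = x² + 7*O)
(u(12, -8) - 51)*30 = (((-8)² + 7*12) - 51)*30 = ((64 + 84) - 51)*30 = (148 - 51)*30 = 97*30 = 2910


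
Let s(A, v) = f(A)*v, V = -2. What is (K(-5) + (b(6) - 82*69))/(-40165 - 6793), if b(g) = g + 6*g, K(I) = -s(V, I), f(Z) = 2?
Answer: 2803/23479 ≈ 0.11938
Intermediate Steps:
s(A, v) = 2*v
K(I) = -2*I
b(g) = 7*g
(K(-5) + (b(6) - 82*69))/(-40165 - 6793) = (-2*(-5) + (7*6 - 82*69))/(-40165 - 6793) = (10 + (42 - 5658))/(-46958) = (10 - 5616)*(-1/46958) = -5606*(-1/46958) = 2803/23479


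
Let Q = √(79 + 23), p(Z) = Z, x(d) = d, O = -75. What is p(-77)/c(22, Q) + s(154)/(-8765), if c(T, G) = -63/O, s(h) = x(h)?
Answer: -2410837/26295 ≈ -91.684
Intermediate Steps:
s(h) = h
Q = √102 ≈ 10.100
c(T, G) = 21/25 (c(T, G) = -63/(-75) = -63*(-1/75) = 21/25)
p(-77)/c(22, Q) + s(154)/(-8765) = -77/21/25 + 154/(-8765) = -77*25/21 + 154*(-1/8765) = -275/3 - 154/8765 = -2410837/26295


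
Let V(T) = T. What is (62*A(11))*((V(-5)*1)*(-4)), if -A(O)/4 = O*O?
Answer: -600160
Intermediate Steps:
A(O) = -4*O² (A(O) = -4*O*O = -4*O²)
(62*A(11))*((V(-5)*1)*(-4)) = (62*(-4*11²))*(-5*1*(-4)) = (62*(-4*121))*(-5*(-4)) = (62*(-484))*20 = -30008*20 = -600160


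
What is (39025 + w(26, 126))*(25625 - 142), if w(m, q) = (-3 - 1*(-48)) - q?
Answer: 992409952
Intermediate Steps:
w(m, q) = 45 - q (w(m, q) = (-3 + 48) - q = 45 - q)
(39025 + w(26, 126))*(25625 - 142) = (39025 + (45 - 1*126))*(25625 - 142) = (39025 + (45 - 126))*25483 = (39025 - 81)*25483 = 38944*25483 = 992409952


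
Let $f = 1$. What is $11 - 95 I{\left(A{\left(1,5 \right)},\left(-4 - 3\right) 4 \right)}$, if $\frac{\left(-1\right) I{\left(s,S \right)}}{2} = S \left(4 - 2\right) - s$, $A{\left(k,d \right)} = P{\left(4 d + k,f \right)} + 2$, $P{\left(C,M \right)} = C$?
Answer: $-14999$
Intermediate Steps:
$A{\left(k,d \right)} = 2 + k + 4 d$ ($A{\left(k,d \right)} = \left(4 d + k\right) + 2 = \left(k + 4 d\right) + 2 = 2 + k + 4 d$)
$I{\left(s,S \right)} = - 4 S + 2 s$ ($I{\left(s,S \right)} = - 2 \left(S \left(4 - 2\right) - s\right) = - 2 \left(S 2 - s\right) = - 2 \left(2 S - s\right) = - 2 \left(- s + 2 S\right) = - 4 S + 2 s$)
$11 - 95 I{\left(A{\left(1,5 \right)},\left(-4 - 3\right) 4 \right)} = 11 - 95 \left(- 4 \left(-4 - 3\right) 4 + 2 \left(2 + 1 + 4 \cdot 5\right)\right) = 11 - 95 \left(- 4 \left(\left(-7\right) 4\right) + 2 \left(2 + 1 + 20\right)\right) = 11 - 95 \left(\left(-4\right) \left(-28\right) + 2 \cdot 23\right) = 11 - 95 \left(112 + 46\right) = 11 - 15010 = -14999$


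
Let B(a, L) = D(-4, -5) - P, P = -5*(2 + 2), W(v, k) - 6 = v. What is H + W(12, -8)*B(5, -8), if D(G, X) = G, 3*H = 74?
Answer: 938/3 ≈ 312.67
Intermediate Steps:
H = 74/3 (H = (⅓)*74 = 74/3 ≈ 24.667)
W(v, k) = 6 + v
P = -20 (P = -5*4 = -20)
B(a, L) = 16 (B(a, L) = -4 - 1*(-20) = -4 + 20 = 16)
H + W(12, -8)*B(5, -8) = 74/3 + (6 + 12)*16 = 74/3 + 18*16 = 74/3 + 288 = 938/3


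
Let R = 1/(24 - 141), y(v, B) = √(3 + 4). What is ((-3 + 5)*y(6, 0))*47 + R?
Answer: -1/117 + 94*√7 ≈ 248.69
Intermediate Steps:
y(v, B) = √7
R = -1/117 (R = 1/(-117) = -1/117 ≈ -0.0085470)
((-3 + 5)*y(6, 0))*47 + R = ((-3 + 5)*√7)*47 - 1/117 = (2*√7)*47 - 1/117 = 94*√7 - 1/117 = -1/117 + 94*√7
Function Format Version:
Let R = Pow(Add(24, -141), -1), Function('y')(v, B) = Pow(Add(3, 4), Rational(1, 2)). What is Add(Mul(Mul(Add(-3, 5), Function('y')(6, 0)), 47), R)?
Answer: Add(Rational(-1, 117), Mul(94, Pow(7, Rational(1, 2)))) ≈ 248.69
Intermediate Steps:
Function('y')(v, B) = Pow(7, Rational(1, 2))
R = Rational(-1, 117) (R = Pow(-117, -1) = Rational(-1, 117) ≈ -0.0085470)
Add(Mul(Mul(Add(-3, 5), Function('y')(6, 0)), 47), R) = Add(Mul(Mul(Add(-3, 5), Pow(7, Rational(1, 2))), 47), Rational(-1, 117)) = Add(Mul(Mul(2, Pow(7, Rational(1, 2))), 47), Rational(-1, 117)) = Add(Mul(94, Pow(7, Rational(1, 2))), Rational(-1, 117)) = Add(Rational(-1, 117), Mul(94, Pow(7, Rational(1, 2))))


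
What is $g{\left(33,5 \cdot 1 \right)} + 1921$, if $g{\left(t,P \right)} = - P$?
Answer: $1916$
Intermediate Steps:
$g{\left(33,5 \cdot 1 \right)} + 1921 = - 5 \cdot 1 + 1921 = \left(-1\right) 5 + 1921 = -5 + 1921 = 1916$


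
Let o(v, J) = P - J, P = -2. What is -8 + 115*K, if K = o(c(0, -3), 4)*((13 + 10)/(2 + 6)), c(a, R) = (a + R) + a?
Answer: -7967/4 ≈ -1991.8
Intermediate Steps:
c(a, R) = R + 2*a (c(a, R) = (R + a) + a = R + 2*a)
o(v, J) = -2 - J
K = -69/4 (K = (-2 - 1*4)*((13 + 10)/(2 + 6)) = (-2 - 4)*(23/8) = -138/8 = -6*23/8 = -69/4 ≈ -17.250)
-8 + 115*K = -8 + 115*(-69/4) = -8 - 7935/4 = -7967/4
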